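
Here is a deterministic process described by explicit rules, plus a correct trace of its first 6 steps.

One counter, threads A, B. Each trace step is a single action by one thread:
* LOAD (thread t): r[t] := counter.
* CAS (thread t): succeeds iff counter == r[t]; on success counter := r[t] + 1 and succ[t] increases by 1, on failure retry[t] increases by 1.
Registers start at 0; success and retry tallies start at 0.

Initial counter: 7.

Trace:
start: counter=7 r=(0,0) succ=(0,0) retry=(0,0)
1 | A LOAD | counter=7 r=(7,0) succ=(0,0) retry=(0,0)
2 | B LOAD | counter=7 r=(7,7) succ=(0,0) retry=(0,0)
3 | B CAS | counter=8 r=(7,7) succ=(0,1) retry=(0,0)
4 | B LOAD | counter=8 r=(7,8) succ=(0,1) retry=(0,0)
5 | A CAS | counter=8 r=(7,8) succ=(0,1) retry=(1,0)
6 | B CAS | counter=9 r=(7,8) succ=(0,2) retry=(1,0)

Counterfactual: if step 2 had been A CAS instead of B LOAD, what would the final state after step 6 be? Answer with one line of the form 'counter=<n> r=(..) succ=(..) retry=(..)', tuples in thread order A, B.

counter=9 r=(7,8) succ=(1,1) retry=(1,1)

(re-executing from step 2 with the substitution; state before step 2: counter=7 r=(7,0) succ=(0,0) retry=(0,0))
2 | A CAS | counter=8 r=(7,0) succ=(1,0) retry=(0,0)
3 | B CAS | counter=8 r=(7,0) succ=(1,0) retry=(0,1)
4 | B LOAD | counter=8 r=(7,8) succ=(1,0) retry=(0,1)
5 | A CAS | counter=8 r=(7,8) succ=(1,0) retry=(1,1)
6 | B CAS | counter=9 r=(7,8) succ=(1,1) retry=(1,1)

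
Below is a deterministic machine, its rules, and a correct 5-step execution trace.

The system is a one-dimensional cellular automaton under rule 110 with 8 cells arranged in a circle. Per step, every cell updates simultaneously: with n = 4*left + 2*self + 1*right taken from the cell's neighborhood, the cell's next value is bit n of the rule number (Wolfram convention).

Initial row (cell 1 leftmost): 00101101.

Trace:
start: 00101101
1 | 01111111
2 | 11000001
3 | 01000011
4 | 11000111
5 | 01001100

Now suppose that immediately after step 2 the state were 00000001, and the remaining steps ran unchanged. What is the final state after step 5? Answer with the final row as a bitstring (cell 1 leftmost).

00001101

state after step 2 := 00000001
3 | 00000011
4 | 00000111
5 | 00001101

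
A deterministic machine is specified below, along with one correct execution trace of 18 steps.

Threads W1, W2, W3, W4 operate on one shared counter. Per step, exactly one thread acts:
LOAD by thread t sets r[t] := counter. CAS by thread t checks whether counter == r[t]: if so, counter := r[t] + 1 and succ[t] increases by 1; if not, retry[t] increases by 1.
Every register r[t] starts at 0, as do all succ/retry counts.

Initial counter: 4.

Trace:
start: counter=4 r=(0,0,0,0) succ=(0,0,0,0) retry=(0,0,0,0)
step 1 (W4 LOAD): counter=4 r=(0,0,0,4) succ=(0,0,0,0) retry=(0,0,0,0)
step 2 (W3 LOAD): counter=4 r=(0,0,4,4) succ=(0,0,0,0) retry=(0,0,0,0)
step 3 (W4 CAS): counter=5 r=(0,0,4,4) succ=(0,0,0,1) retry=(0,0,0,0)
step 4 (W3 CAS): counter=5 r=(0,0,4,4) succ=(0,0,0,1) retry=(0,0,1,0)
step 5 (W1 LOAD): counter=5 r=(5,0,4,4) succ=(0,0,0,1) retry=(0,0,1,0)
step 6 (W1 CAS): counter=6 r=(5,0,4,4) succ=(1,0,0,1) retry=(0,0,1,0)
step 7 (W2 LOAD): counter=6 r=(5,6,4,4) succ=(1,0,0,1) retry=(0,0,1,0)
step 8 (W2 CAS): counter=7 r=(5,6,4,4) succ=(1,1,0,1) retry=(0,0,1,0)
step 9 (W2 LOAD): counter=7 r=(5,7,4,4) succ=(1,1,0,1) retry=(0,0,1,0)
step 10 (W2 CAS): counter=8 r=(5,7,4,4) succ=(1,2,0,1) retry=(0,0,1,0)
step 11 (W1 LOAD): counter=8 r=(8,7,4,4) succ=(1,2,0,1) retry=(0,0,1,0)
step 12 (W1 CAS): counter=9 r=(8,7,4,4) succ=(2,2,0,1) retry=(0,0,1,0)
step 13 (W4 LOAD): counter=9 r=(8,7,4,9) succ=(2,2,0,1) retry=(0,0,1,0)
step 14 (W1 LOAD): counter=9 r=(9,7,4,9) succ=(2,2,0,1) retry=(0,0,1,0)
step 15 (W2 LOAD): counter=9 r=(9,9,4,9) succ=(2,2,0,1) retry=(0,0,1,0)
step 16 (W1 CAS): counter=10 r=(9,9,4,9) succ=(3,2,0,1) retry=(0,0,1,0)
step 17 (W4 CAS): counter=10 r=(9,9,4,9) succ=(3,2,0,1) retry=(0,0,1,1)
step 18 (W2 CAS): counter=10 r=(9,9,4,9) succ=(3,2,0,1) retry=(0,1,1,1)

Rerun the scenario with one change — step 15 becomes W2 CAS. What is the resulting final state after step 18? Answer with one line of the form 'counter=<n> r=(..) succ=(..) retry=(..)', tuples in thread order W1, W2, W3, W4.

counter=10 r=(9,7,4,9) succ=(3,2,0,1) retry=(0,2,1,1)

(re-executing from step 15 with the substitution; state before step 15: counter=9 r=(9,7,4,9) succ=(2,2,0,1) retry=(0,0,1,0))
step 15 (W2 CAS): counter=9 r=(9,7,4,9) succ=(2,2,0,1) retry=(0,1,1,0)
step 16 (W1 CAS): counter=10 r=(9,7,4,9) succ=(3,2,0,1) retry=(0,1,1,0)
step 17 (W4 CAS): counter=10 r=(9,7,4,9) succ=(3,2,0,1) retry=(0,1,1,1)
step 18 (W2 CAS): counter=10 r=(9,7,4,9) succ=(3,2,0,1) retry=(0,2,1,1)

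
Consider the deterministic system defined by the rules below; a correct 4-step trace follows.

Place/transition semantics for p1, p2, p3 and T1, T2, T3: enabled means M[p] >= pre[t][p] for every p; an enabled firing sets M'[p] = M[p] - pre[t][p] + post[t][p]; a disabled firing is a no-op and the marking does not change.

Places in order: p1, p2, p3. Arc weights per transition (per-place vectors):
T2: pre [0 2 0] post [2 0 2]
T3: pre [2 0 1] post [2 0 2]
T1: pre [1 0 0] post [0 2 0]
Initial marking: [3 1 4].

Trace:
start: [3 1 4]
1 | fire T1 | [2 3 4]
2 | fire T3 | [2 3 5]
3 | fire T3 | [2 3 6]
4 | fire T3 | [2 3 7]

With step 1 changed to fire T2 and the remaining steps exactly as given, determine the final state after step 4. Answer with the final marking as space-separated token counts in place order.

(re-executing from step 1 with the substitution; state before step 1: [3 1 4])
1 | fire T2 | [3 1 4]
2 | fire T3 | [3 1 5]
3 | fire T3 | [3 1 6]
4 | fire T3 | [3 1 7]

3 1 7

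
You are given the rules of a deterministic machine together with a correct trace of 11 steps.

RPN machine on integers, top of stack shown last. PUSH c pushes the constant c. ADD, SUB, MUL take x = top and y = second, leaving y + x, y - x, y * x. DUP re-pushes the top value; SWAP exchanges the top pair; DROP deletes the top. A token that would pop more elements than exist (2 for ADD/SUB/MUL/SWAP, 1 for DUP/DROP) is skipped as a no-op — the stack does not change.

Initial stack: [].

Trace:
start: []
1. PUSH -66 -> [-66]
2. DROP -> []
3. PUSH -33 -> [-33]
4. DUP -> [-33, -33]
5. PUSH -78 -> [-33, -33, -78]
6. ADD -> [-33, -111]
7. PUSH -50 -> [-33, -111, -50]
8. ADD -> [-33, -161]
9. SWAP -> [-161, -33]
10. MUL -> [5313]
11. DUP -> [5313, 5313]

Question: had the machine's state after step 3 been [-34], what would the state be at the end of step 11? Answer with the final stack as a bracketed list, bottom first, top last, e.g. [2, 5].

[5508, 5508]

state after step 3 := [-34]
4. DUP -> [-34, -34]
5. PUSH -78 -> [-34, -34, -78]
6. ADD -> [-34, -112]
7. PUSH -50 -> [-34, -112, -50]
8. ADD -> [-34, -162]
9. SWAP -> [-162, -34]
10. MUL -> [5508]
11. DUP -> [5508, 5508]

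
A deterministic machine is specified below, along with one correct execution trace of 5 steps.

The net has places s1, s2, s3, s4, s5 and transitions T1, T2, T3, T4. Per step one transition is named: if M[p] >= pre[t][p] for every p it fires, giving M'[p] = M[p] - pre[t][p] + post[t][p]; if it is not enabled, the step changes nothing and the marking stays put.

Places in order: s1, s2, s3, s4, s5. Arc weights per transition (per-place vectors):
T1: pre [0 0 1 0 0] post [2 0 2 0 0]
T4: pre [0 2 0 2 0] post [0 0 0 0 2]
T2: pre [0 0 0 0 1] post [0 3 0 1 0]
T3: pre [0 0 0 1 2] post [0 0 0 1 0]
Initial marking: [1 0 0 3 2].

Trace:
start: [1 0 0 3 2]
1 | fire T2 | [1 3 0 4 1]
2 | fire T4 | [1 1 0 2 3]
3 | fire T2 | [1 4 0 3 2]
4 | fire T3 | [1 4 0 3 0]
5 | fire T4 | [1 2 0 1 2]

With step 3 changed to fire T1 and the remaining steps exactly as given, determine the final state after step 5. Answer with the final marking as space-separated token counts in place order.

(re-executing from step 3 with the substitution; state before step 3: [1 1 0 2 3])
3 | fire T1 | [1 1 0 2 3]
4 | fire T3 | [1 1 0 2 1]
5 | fire T4 | [1 1 0 2 1]

1 1 0 2 1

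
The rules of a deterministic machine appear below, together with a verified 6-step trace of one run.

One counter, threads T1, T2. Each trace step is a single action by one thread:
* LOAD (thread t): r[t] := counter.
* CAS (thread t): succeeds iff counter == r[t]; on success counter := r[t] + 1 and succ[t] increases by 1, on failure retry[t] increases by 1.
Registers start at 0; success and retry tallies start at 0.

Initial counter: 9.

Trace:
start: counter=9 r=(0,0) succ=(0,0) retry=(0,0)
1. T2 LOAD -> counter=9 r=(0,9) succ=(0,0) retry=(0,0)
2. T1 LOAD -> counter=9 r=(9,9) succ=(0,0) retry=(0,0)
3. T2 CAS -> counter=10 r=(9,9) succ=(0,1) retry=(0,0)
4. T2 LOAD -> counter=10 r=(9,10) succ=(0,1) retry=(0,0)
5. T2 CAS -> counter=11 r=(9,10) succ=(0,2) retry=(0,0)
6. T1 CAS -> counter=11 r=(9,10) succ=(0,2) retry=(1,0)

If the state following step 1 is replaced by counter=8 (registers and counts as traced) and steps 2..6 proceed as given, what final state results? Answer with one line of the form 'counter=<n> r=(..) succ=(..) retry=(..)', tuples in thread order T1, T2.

counter=9 r=(8,8) succ=(0,1) retry=(1,1)

state after step 1 := counter=8 r=(0,9) succ=(0,0) retry=(0,0)
2. T1 LOAD -> counter=8 r=(8,9) succ=(0,0) retry=(0,0)
3. T2 CAS -> counter=8 r=(8,9) succ=(0,0) retry=(0,1)
4. T2 LOAD -> counter=8 r=(8,8) succ=(0,0) retry=(0,1)
5. T2 CAS -> counter=9 r=(8,8) succ=(0,1) retry=(0,1)
6. T1 CAS -> counter=9 r=(8,8) succ=(0,1) retry=(1,1)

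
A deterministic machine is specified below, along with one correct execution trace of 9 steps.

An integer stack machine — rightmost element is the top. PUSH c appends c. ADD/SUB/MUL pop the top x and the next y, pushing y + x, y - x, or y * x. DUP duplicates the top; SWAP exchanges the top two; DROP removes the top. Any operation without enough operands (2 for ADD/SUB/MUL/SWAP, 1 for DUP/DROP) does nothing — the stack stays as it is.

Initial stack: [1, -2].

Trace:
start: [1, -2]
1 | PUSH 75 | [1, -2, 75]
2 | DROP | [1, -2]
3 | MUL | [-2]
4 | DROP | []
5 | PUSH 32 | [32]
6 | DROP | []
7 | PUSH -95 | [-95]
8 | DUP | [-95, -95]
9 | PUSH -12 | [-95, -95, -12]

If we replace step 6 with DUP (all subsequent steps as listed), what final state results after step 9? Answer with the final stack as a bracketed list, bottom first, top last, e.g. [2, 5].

(re-executing from step 6 with the substitution; state before step 6: [32])
6 | DUP | [32, 32]
7 | PUSH -95 | [32, 32, -95]
8 | DUP | [32, 32, -95, -95]
9 | PUSH -12 | [32, 32, -95, -95, -12]

[32, 32, -95, -95, -12]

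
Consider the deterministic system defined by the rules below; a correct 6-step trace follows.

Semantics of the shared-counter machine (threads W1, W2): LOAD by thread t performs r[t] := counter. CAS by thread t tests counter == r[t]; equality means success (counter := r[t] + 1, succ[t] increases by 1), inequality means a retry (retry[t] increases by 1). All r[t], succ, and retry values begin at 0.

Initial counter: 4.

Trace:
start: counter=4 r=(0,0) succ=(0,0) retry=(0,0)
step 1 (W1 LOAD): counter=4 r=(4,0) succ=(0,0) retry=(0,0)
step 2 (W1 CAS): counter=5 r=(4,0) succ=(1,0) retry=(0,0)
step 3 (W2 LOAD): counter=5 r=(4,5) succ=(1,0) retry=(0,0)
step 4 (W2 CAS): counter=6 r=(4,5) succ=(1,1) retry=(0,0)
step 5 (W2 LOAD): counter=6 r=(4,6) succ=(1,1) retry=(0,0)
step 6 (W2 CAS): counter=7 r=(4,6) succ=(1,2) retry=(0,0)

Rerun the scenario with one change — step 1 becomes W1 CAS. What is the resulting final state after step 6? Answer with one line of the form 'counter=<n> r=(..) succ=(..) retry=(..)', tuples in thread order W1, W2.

counter=6 r=(0,5) succ=(0,2) retry=(2,0)

(re-executing from step 1 with the substitution; state before step 1: counter=4 r=(0,0) succ=(0,0) retry=(0,0))
step 1 (W1 CAS): counter=4 r=(0,0) succ=(0,0) retry=(1,0)
step 2 (W1 CAS): counter=4 r=(0,0) succ=(0,0) retry=(2,0)
step 3 (W2 LOAD): counter=4 r=(0,4) succ=(0,0) retry=(2,0)
step 4 (W2 CAS): counter=5 r=(0,4) succ=(0,1) retry=(2,0)
step 5 (W2 LOAD): counter=5 r=(0,5) succ=(0,1) retry=(2,0)
step 6 (W2 CAS): counter=6 r=(0,5) succ=(0,2) retry=(2,0)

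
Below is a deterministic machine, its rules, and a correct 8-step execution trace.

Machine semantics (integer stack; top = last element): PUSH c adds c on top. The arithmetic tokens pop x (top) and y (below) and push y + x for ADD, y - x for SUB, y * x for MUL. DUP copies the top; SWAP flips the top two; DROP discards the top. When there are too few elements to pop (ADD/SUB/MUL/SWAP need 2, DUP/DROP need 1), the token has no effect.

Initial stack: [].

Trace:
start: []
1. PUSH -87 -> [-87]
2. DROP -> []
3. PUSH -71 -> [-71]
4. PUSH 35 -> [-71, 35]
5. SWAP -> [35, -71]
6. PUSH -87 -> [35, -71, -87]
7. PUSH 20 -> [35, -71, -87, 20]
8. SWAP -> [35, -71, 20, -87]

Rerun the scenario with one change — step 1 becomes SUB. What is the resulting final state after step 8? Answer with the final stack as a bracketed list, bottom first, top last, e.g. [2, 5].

[35, -71, 20, -87]

(re-executing from step 1 with the substitution; state before step 1: [])
1. SUB -> []
2. DROP -> []
3. PUSH -71 -> [-71]
4. PUSH 35 -> [-71, 35]
5. SWAP -> [35, -71]
6. PUSH -87 -> [35, -71, -87]
7. PUSH 20 -> [35, -71, -87, 20]
8. SWAP -> [35, -71, 20, -87]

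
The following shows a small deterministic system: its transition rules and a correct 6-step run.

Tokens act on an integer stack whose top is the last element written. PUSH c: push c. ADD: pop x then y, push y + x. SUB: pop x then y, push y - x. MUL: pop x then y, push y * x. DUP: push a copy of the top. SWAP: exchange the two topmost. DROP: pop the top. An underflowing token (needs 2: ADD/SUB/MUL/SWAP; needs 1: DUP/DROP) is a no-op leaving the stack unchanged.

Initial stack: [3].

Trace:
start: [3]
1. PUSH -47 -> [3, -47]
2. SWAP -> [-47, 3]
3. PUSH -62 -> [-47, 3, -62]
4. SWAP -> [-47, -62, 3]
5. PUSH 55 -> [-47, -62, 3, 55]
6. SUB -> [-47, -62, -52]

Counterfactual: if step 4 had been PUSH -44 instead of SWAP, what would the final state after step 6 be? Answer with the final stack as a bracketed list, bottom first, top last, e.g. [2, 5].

[-47, 3, -62, -99]

(re-executing from step 4 with the substitution; state before step 4: [-47, 3, -62])
4. PUSH -44 -> [-47, 3, -62, -44]
5. PUSH 55 -> [-47, 3, -62, -44, 55]
6. SUB -> [-47, 3, -62, -99]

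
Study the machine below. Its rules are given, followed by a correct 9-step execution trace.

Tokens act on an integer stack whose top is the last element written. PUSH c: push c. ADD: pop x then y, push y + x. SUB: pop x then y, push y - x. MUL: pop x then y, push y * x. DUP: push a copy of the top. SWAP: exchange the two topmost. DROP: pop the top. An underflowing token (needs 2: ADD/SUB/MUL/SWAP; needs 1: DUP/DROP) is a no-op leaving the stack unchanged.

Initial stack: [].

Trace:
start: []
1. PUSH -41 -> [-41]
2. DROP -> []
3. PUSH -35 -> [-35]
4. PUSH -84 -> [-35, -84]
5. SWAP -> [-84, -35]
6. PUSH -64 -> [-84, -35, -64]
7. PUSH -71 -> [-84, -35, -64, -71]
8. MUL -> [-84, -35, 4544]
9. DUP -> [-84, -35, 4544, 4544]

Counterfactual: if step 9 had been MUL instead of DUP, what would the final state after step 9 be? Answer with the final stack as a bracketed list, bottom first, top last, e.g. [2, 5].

(re-executing from step 9 with the substitution; state before step 9: [-84, -35, 4544])
9. MUL -> [-84, -159040]

[-84, -159040]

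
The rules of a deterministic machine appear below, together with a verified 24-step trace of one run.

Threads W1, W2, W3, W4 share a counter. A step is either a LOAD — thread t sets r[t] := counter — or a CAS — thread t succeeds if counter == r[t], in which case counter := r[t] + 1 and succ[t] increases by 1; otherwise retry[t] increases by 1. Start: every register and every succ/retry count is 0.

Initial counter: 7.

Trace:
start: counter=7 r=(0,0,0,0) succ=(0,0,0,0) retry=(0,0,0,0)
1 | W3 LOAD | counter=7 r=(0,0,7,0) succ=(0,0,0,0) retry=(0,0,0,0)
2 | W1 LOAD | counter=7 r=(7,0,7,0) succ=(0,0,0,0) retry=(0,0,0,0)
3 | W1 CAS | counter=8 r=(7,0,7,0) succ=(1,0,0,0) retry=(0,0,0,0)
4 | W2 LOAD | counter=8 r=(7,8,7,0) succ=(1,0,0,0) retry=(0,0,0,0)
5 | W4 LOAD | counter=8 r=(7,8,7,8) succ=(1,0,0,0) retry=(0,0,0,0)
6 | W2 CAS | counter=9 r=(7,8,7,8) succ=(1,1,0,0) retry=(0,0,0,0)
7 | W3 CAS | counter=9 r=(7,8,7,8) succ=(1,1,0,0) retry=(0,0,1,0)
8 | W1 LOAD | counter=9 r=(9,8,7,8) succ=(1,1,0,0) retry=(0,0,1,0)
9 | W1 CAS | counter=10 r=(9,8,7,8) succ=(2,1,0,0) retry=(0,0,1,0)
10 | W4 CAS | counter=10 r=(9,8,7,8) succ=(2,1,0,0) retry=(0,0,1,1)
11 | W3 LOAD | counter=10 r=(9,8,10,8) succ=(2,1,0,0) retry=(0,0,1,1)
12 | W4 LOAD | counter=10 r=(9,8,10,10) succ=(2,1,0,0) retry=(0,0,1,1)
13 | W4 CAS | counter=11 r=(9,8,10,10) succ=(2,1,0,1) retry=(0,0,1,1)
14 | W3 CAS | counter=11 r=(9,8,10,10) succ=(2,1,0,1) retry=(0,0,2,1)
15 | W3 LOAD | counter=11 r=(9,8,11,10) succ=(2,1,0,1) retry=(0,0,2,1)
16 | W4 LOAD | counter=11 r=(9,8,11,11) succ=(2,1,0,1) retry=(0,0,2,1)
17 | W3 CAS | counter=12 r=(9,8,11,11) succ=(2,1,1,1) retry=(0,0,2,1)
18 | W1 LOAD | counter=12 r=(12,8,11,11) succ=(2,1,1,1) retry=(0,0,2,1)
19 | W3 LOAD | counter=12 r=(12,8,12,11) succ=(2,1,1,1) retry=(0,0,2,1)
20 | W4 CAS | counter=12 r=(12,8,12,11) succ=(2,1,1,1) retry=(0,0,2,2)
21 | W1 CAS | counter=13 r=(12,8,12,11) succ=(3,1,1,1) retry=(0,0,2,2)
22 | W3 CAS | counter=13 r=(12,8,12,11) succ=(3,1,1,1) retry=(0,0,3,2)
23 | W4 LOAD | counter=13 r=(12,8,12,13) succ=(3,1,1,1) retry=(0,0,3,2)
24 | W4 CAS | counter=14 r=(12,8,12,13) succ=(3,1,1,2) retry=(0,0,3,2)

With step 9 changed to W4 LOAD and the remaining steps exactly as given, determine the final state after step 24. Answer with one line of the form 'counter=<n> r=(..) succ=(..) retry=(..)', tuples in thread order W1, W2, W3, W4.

counter=14 r=(12,8,12,13) succ=(2,1,1,3) retry=(0,0,3,1)

(re-executing from step 9 with the substitution; state before step 9: counter=9 r=(9,8,7,8) succ=(1,1,0,0) retry=(0,0,1,0))
9 | W4 LOAD | counter=9 r=(9,8,7,9) succ=(1,1,0,0) retry=(0,0,1,0)
10 | W4 CAS | counter=10 r=(9,8,7,9) succ=(1,1,0,1) retry=(0,0,1,0)
11 | W3 LOAD | counter=10 r=(9,8,10,9) succ=(1,1,0,1) retry=(0,0,1,0)
12 | W4 LOAD | counter=10 r=(9,8,10,10) succ=(1,1,0,1) retry=(0,0,1,0)
13 | W4 CAS | counter=11 r=(9,8,10,10) succ=(1,1,0,2) retry=(0,0,1,0)
14 | W3 CAS | counter=11 r=(9,8,10,10) succ=(1,1,0,2) retry=(0,0,2,0)
15 | W3 LOAD | counter=11 r=(9,8,11,10) succ=(1,1,0,2) retry=(0,0,2,0)
16 | W4 LOAD | counter=11 r=(9,8,11,11) succ=(1,1,0,2) retry=(0,0,2,0)
17 | W3 CAS | counter=12 r=(9,8,11,11) succ=(1,1,1,2) retry=(0,0,2,0)
18 | W1 LOAD | counter=12 r=(12,8,11,11) succ=(1,1,1,2) retry=(0,0,2,0)
19 | W3 LOAD | counter=12 r=(12,8,12,11) succ=(1,1,1,2) retry=(0,0,2,0)
20 | W4 CAS | counter=12 r=(12,8,12,11) succ=(1,1,1,2) retry=(0,0,2,1)
21 | W1 CAS | counter=13 r=(12,8,12,11) succ=(2,1,1,2) retry=(0,0,2,1)
22 | W3 CAS | counter=13 r=(12,8,12,11) succ=(2,1,1,2) retry=(0,0,3,1)
23 | W4 LOAD | counter=13 r=(12,8,12,13) succ=(2,1,1,2) retry=(0,0,3,1)
24 | W4 CAS | counter=14 r=(12,8,12,13) succ=(2,1,1,3) retry=(0,0,3,1)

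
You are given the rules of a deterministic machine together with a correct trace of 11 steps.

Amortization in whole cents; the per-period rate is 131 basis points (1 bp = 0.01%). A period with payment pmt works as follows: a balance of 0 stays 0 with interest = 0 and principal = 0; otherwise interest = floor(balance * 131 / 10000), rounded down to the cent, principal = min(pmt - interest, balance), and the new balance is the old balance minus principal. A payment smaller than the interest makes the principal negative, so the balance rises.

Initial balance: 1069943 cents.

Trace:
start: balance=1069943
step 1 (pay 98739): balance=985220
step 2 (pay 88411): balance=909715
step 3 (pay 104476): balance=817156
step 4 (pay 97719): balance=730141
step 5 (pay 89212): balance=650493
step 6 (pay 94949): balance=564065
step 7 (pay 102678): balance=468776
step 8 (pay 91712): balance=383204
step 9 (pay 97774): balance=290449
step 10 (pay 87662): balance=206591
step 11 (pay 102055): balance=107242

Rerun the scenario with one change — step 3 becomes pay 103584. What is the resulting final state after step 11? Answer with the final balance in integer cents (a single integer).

108234

(re-executing from step 3 with the substitution; state before step 3: balance=909715)
step 3 (pay 103584): balance=818048
step 4 (pay 97719): balance=731045
step 5 (pay 89212): balance=651409
step 6 (pay 94949): balance=564993
step 7 (pay 102678): balance=469716
step 8 (pay 91712): balance=384157
step 9 (pay 97774): balance=291415
step 10 (pay 87662): balance=207570
step 11 (pay 102055): balance=108234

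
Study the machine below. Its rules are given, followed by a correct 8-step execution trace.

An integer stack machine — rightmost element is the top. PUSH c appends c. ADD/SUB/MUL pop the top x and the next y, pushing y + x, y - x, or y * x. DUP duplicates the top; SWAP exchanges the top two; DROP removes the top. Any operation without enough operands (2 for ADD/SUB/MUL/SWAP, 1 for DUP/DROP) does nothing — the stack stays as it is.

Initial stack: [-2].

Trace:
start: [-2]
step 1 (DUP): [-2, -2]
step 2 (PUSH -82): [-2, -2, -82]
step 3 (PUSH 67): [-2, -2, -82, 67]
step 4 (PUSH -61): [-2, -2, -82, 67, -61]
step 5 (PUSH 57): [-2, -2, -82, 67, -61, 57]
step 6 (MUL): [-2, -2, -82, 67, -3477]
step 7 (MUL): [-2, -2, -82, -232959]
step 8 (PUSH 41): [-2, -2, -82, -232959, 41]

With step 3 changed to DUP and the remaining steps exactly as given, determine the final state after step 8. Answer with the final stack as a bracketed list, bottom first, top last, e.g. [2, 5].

[-2, -2, -82, 285114, 41]

(re-executing from step 3 with the substitution; state before step 3: [-2, -2, -82])
step 3 (DUP): [-2, -2, -82, -82]
step 4 (PUSH -61): [-2, -2, -82, -82, -61]
step 5 (PUSH 57): [-2, -2, -82, -82, -61, 57]
step 6 (MUL): [-2, -2, -82, -82, -3477]
step 7 (MUL): [-2, -2, -82, 285114]
step 8 (PUSH 41): [-2, -2, -82, 285114, 41]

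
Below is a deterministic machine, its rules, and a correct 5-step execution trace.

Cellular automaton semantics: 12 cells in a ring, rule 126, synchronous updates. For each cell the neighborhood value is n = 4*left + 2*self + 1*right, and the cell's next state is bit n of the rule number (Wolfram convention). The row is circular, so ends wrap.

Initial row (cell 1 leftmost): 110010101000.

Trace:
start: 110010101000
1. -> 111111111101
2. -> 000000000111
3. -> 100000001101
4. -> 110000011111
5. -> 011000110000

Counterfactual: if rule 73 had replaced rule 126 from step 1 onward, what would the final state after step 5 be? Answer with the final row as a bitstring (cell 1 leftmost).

110101101110

(re-executing steps 1..5 under rule 73; state before step 1: 110010101000)
1. -> 110000000010
2. -> 110111111000
3. -> 110100001010
4. -> 110001100000
5. -> 110101101110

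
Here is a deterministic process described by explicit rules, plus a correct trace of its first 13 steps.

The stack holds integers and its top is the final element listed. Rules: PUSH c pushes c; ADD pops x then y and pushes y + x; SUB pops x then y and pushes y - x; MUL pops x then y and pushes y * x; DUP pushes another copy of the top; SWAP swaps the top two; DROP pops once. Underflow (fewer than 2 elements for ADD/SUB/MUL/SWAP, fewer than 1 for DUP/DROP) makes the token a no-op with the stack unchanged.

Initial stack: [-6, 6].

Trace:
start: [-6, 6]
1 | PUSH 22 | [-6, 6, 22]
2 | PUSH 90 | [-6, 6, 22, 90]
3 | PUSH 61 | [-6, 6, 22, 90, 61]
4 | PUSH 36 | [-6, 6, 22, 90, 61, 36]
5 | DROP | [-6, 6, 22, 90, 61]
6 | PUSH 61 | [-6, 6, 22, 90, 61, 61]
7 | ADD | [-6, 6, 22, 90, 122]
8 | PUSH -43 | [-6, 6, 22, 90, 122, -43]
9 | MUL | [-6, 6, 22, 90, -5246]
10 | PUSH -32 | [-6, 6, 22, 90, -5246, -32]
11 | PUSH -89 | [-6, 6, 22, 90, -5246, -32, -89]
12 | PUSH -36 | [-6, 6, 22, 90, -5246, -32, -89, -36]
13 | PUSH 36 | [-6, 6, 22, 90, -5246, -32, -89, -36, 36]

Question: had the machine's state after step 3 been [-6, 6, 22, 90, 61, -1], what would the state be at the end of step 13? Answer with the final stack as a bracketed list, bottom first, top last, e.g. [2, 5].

[-6, 6, 22, 90, 61, -2580, -32, -89, -36, 36]

state after step 3 := [-6, 6, 22, 90, 61, -1]
4 | PUSH 36 | [-6, 6, 22, 90, 61, -1, 36]
5 | DROP | [-6, 6, 22, 90, 61, -1]
6 | PUSH 61 | [-6, 6, 22, 90, 61, -1, 61]
7 | ADD | [-6, 6, 22, 90, 61, 60]
8 | PUSH -43 | [-6, 6, 22, 90, 61, 60, -43]
9 | MUL | [-6, 6, 22, 90, 61, -2580]
10 | PUSH -32 | [-6, 6, 22, 90, 61, -2580, -32]
11 | PUSH -89 | [-6, 6, 22, 90, 61, -2580, -32, -89]
12 | PUSH -36 | [-6, 6, 22, 90, 61, -2580, -32, -89, -36]
13 | PUSH 36 | [-6, 6, 22, 90, 61, -2580, -32, -89, -36, 36]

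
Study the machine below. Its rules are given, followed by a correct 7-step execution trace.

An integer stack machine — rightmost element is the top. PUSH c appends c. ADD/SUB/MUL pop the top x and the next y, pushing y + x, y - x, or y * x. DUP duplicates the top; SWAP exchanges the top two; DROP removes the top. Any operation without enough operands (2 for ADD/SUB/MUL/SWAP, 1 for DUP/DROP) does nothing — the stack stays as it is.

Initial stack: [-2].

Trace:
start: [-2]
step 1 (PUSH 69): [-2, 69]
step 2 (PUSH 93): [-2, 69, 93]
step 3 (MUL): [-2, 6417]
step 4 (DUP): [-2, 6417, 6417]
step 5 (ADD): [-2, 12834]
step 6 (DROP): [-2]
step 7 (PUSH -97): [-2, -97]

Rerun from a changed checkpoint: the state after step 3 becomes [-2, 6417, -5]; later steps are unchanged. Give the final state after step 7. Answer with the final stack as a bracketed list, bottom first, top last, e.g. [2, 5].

state after step 3 := [-2, 6417, -5]
step 4 (DUP): [-2, 6417, -5, -5]
step 5 (ADD): [-2, 6417, -10]
step 6 (DROP): [-2, 6417]
step 7 (PUSH -97): [-2, 6417, -97]

[-2, 6417, -97]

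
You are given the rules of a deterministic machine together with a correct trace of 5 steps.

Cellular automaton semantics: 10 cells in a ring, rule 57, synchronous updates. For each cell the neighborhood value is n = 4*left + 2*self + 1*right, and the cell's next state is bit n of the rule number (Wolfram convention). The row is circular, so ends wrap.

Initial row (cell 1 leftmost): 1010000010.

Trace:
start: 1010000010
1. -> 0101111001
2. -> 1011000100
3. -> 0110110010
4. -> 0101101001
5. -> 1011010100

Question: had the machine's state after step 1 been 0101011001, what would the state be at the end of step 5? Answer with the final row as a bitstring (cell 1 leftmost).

state after step 1 := 0101011001
2. -> 1010110100
3. -> 0101101010
4. -> 0011010101
5. -> 1010101010

1010101010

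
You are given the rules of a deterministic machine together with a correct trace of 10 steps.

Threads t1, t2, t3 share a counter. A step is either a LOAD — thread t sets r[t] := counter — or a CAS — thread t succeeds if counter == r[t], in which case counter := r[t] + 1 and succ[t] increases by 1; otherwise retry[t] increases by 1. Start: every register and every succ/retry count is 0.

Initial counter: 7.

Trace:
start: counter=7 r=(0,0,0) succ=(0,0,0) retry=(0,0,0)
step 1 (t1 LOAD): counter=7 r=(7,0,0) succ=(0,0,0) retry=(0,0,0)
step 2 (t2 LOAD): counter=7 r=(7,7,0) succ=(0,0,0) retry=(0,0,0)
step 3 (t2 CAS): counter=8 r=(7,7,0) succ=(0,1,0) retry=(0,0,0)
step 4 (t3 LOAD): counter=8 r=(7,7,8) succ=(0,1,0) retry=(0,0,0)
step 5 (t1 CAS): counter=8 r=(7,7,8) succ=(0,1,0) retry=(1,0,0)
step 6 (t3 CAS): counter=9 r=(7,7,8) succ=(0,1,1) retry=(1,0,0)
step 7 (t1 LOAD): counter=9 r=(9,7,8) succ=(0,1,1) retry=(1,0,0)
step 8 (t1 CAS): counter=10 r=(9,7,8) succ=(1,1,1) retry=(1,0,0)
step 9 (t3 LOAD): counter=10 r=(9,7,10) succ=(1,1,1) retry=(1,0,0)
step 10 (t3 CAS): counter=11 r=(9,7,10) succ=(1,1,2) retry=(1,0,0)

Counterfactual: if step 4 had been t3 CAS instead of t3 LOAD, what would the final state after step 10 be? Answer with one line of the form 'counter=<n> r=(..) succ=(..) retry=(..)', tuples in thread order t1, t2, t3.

(re-executing from step 4 with the substitution; state before step 4: counter=8 r=(7,7,0) succ=(0,1,0) retry=(0,0,0))
step 4 (t3 CAS): counter=8 r=(7,7,0) succ=(0,1,0) retry=(0,0,1)
step 5 (t1 CAS): counter=8 r=(7,7,0) succ=(0,1,0) retry=(1,0,1)
step 6 (t3 CAS): counter=8 r=(7,7,0) succ=(0,1,0) retry=(1,0,2)
step 7 (t1 LOAD): counter=8 r=(8,7,0) succ=(0,1,0) retry=(1,0,2)
step 8 (t1 CAS): counter=9 r=(8,7,0) succ=(1,1,0) retry=(1,0,2)
step 9 (t3 LOAD): counter=9 r=(8,7,9) succ=(1,1,0) retry=(1,0,2)
step 10 (t3 CAS): counter=10 r=(8,7,9) succ=(1,1,1) retry=(1,0,2)

counter=10 r=(8,7,9) succ=(1,1,1) retry=(1,0,2)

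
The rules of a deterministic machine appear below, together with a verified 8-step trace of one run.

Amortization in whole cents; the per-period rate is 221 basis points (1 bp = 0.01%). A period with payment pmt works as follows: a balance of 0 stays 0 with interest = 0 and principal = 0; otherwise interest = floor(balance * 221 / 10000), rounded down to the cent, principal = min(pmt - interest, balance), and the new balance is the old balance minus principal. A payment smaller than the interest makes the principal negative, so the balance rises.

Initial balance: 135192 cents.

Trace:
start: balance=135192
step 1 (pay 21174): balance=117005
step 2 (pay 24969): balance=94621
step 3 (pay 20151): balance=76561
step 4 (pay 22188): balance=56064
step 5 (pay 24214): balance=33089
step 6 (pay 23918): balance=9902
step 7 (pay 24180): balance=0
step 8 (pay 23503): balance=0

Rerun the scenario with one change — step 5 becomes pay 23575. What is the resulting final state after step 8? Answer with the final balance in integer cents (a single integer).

(re-executing from step 5 with the substitution; state before step 5: balance=56064)
step 5 (pay 23575): balance=33728
step 6 (pay 23918): balance=10555
step 7 (pay 24180): balance=0
step 8 (pay 23503): balance=0

0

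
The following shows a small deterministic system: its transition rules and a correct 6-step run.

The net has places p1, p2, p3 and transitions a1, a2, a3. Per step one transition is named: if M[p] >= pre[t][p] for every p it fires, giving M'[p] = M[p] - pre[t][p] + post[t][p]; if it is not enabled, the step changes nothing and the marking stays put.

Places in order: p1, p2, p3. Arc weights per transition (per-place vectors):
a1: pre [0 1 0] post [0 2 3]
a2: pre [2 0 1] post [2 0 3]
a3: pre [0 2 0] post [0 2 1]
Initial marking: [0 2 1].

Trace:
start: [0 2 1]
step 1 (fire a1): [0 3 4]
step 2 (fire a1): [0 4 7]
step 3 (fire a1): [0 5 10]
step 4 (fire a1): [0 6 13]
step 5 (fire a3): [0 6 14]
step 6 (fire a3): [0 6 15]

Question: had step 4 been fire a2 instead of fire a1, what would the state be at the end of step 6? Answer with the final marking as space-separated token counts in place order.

(re-executing from step 4 with the substitution; state before step 4: [0 5 10])
step 4 (fire a2): [0 5 10]
step 5 (fire a3): [0 5 11]
step 6 (fire a3): [0 5 12]

0 5 12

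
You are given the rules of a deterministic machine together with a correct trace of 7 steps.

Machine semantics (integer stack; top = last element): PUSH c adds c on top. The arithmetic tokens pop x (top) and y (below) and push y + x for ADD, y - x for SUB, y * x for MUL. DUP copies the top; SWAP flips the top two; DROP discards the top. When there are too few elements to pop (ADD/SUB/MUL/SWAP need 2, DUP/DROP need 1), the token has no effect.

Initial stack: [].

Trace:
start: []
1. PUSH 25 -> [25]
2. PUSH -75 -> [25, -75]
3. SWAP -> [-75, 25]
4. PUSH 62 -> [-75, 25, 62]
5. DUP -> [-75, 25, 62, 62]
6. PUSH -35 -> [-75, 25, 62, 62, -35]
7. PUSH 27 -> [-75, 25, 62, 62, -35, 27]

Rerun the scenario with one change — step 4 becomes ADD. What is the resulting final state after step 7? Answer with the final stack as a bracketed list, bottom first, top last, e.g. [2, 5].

(re-executing from step 4 with the substitution; state before step 4: [-75, 25])
4. ADD -> [-50]
5. DUP -> [-50, -50]
6. PUSH -35 -> [-50, -50, -35]
7. PUSH 27 -> [-50, -50, -35, 27]

[-50, -50, -35, 27]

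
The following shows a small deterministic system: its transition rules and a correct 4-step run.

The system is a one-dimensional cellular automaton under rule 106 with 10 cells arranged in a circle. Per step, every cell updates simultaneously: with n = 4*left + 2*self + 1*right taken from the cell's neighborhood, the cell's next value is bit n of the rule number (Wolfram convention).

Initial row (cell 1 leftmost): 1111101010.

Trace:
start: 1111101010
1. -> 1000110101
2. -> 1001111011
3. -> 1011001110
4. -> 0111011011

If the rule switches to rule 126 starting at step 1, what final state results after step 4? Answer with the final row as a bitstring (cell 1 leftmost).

(re-executing steps 1..4 under rule 126; state before step 1: 1111101010)
1. -> 1000111111
2. -> 1101100000
3. -> 1111110001
4. -> 0000011011

0000011011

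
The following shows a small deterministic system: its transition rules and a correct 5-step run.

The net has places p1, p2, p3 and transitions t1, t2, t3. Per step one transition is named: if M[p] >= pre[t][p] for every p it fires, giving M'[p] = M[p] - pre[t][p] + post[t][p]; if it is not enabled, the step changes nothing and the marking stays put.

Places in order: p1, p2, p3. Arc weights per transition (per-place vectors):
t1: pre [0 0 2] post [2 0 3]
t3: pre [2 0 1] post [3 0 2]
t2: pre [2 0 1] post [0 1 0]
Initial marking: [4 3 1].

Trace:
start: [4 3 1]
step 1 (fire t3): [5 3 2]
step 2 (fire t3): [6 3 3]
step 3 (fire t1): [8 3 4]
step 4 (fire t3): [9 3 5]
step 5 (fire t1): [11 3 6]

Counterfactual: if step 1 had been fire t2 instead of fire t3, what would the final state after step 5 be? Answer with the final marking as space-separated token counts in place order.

2 4 0

(re-executing from step 1 with the substitution; state before step 1: [4 3 1])
step 1 (fire t2): [2 4 0]
step 2 (fire t3): [2 4 0]
step 3 (fire t1): [2 4 0]
step 4 (fire t3): [2 4 0]
step 5 (fire t1): [2 4 0]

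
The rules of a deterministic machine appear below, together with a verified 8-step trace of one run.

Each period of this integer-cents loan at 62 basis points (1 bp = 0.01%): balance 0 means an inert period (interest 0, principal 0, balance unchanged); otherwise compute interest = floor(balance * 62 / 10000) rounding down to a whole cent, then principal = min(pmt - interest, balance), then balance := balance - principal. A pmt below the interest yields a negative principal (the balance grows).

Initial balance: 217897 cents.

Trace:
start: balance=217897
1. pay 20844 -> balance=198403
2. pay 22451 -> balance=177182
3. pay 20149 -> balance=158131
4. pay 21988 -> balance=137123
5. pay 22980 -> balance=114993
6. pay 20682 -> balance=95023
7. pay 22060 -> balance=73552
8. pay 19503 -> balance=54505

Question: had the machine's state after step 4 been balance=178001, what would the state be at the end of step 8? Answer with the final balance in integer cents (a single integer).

96405

state after step 4 := balance=178001
5. pay 22980 -> balance=156124
6. pay 20682 -> balance=136409
7. pay 22060 -> balance=115194
8. pay 19503 -> balance=96405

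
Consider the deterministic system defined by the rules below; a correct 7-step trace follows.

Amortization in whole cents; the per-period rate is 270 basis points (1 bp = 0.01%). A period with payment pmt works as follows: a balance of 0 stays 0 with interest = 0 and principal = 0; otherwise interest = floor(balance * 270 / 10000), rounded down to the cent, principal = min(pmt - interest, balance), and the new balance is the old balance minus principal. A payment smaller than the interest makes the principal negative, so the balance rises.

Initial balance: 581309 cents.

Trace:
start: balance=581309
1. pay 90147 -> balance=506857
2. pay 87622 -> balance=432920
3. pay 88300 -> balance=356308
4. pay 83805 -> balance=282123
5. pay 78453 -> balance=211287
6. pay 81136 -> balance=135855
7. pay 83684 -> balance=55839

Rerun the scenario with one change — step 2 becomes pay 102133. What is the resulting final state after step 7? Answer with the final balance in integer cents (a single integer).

(re-executing from step 2 with the substitution; state before step 2: balance=506857)
2. pay 102133 -> balance=418409
3. pay 88300 -> balance=341406
4. pay 83805 -> balance=266818
5. pay 78453 -> balance=195569
6. pay 81136 -> balance=119713
7. pay 83684 -> balance=39261

39261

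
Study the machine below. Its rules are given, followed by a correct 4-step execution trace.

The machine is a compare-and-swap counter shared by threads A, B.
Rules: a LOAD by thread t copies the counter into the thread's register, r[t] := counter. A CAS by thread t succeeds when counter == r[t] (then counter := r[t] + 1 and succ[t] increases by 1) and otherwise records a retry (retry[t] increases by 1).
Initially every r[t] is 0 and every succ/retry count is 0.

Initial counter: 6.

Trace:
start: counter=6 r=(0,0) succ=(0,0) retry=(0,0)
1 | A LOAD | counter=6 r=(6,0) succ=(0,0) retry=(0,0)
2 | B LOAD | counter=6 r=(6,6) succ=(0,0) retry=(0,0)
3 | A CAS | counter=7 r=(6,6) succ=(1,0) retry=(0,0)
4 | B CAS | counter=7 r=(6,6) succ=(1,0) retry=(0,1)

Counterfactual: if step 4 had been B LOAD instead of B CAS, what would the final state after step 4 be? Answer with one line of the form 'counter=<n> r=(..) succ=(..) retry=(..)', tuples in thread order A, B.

counter=7 r=(6,7) succ=(1,0) retry=(0,0)

(re-executing from step 4 with the substitution; state before step 4: counter=7 r=(6,6) succ=(1,0) retry=(0,0))
4 | B LOAD | counter=7 r=(6,7) succ=(1,0) retry=(0,0)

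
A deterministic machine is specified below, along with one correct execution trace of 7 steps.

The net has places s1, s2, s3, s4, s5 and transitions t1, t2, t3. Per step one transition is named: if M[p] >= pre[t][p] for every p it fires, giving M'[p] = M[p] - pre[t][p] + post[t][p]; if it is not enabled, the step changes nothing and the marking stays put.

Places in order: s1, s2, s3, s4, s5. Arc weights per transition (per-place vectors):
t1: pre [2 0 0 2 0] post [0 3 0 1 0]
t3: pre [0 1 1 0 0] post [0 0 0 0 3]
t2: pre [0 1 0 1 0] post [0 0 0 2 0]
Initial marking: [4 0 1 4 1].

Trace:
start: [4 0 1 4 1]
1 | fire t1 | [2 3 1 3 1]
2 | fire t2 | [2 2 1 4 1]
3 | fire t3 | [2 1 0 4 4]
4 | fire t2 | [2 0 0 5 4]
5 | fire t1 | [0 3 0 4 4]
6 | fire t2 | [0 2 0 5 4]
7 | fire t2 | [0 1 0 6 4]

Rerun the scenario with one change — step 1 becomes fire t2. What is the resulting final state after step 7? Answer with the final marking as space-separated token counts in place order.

(re-executing from step 1 with the substitution; state before step 1: [4 0 1 4 1])
1 | fire t2 | [4 0 1 4 1]
2 | fire t2 | [4 0 1 4 1]
3 | fire t3 | [4 0 1 4 1]
4 | fire t2 | [4 0 1 4 1]
5 | fire t1 | [2 3 1 3 1]
6 | fire t2 | [2 2 1 4 1]
7 | fire t2 | [2 1 1 5 1]

2 1 1 5 1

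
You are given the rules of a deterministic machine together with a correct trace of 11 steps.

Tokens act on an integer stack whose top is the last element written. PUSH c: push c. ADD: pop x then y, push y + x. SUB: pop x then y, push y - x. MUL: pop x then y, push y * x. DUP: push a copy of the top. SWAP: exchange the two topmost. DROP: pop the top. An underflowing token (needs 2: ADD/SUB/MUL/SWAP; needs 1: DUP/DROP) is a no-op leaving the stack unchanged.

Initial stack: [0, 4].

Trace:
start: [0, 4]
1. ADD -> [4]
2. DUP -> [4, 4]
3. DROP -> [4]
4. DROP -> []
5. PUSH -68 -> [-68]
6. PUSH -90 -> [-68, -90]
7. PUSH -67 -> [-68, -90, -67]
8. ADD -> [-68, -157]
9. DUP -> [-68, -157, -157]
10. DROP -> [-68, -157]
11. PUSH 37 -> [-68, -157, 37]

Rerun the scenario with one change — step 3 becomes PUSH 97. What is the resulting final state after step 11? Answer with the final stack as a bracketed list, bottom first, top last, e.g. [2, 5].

[4, 4, -68, -157, 37]

(re-executing from step 3 with the substitution; state before step 3: [4, 4])
3. PUSH 97 -> [4, 4, 97]
4. DROP -> [4, 4]
5. PUSH -68 -> [4, 4, -68]
6. PUSH -90 -> [4, 4, -68, -90]
7. PUSH -67 -> [4, 4, -68, -90, -67]
8. ADD -> [4, 4, -68, -157]
9. DUP -> [4, 4, -68, -157, -157]
10. DROP -> [4, 4, -68, -157]
11. PUSH 37 -> [4, 4, -68, -157, 37]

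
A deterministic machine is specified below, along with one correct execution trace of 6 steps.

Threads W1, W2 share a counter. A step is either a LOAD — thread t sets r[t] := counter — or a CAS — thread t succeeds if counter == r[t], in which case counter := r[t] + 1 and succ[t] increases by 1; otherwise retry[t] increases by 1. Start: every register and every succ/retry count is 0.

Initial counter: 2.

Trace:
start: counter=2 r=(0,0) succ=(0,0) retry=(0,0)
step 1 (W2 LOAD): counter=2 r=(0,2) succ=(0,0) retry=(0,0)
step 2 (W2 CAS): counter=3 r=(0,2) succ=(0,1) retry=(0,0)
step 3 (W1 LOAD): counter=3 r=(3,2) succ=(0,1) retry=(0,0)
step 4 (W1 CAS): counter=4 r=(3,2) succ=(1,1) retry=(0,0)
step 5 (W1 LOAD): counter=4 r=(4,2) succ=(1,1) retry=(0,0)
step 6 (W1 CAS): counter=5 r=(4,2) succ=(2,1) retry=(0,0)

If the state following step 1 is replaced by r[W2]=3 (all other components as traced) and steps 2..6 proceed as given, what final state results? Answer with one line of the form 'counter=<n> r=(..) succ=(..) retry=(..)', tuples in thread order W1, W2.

counter=4 r=(3,3) succ=(2,0) retry=(0,1)

state after step 1 := counter=2 r=(0,3) succ=(0,0) retry=(0,0)
step 2 (W2 CAS): counter=2 r=(0,3) succ=(0,0) retry=(0,1)
step 3 (W1 LOAD): counter=2 r=(2,3) succ=(0,0) retry=(0,1)
step 4 (W1 CAS): counter=3 r=(2,3) succ=(1,0) retry=(0,1)
step 5 (W1 LOAD): counter=3 r=(3,3) succ=(1,0) retry=(0,1)
step 6 (W1 CAS): counter=4 r=(3,3) succ=(2,0) retry=(0,1)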